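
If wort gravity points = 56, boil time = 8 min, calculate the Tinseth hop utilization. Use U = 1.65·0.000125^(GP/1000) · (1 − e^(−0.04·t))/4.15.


bigness = 1.65·0.000125^(56/1000) = 0.9975
boil_factor = (1 − e^(−0.04·8))/4.15 = 0.0660
U = 0.9975 · 0.0660

0.0658


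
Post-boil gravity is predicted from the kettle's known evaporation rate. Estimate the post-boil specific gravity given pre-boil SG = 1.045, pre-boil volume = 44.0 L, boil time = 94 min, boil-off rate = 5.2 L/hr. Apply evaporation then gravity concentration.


V_post = V_pre − rate·(t/60);  SG_post = 1 + (SG_pre−1)·V_pre/V_post
V_post = 44.0 − 5.2·(94/60) = 35.8533
SG_post = 1 + (1.045 − 1)·44.0/35.8533

1.0552


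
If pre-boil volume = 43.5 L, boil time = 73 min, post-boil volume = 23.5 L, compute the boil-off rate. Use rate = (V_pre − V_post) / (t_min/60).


rate = (43.5 − 23.5) / (73/60)

16.4384 L/hr


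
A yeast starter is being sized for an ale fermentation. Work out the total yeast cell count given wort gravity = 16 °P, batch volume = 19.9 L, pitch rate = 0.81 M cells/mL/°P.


cells (billions) = rate · V_L · °P
cells = 0.81 · 19.9 · 16

257.9040 billion cells


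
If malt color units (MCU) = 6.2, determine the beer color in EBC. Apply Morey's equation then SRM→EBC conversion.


SRM = 1.4922·MCU^0.6859;  EBC = SRM·1.97
SRM = 1.4922·6.2^0.6859 = 5.2159
EBC = 5.2159·1.97

10.2753 EBC


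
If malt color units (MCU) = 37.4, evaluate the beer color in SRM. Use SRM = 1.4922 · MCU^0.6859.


SRM = 1.4922 · 37.4^0.6859

17.8920 SRM


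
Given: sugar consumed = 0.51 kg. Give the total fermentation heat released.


Q = m_sugar · 590 kJ/kg
Q = 0.51 · 590

300.9000 kJ


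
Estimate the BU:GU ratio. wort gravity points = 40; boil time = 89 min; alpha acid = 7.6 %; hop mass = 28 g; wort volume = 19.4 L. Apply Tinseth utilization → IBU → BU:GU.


U = 1.65·0.000125^(GP/1000)·(1−e^(−0.04t))/4.15;  IBU = (α/100)·m·U·1000/V;  BU:GU = IBU/GP
U = 1.65·0.000125^(40/1000)·(1−e^(−0.04·89))/4.15 = 0.2696
IBU = (7.6/100)·28·0.2696·1000/19.4 = 29.5769
BU:GU = 29.5769/40

0.7394


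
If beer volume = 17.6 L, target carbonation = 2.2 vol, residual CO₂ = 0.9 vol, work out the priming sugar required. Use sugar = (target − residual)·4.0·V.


sugar = (2.2 − 0.9)·4.0·17.6

91.5200 g


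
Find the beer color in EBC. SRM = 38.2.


EBC = SRM · 1.97
EBC = 38.2 · 1.97

75.2540 EBC


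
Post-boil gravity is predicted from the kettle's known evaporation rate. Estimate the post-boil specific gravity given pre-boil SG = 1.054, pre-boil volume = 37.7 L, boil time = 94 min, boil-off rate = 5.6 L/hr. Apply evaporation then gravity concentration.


V_post = V_pre − rate·(t/60);  SG_post = 1 + (SG_pre−1)·V_pre/V_post
V_post = 37.7 − 5.6·(94/60) = 28.9267
SG_post = 1 + (1.054 − 1)·37.7/28.9267

1.0704


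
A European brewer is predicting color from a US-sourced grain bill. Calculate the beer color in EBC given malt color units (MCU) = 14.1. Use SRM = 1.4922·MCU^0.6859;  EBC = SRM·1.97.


SRM = 1.4922·14.1^0.6859 = 9.1638
EBC = 9.1638·1.97

18.0527 EBC


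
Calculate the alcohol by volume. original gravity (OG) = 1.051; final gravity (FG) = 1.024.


ABV = (OG − FG) · 131.25
ABV = (1.051 − 1.024) · 131.25

3.5437 % ABV


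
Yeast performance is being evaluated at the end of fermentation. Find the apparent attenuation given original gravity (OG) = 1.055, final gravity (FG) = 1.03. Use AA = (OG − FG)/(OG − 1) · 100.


AA = (1.055 − 1.03)/(1.055 − 1) · 100

45.4545 %


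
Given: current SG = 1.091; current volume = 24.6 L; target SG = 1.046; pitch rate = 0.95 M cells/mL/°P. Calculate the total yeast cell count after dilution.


V_w = V·((SG_c−1)/(SG_t−1)−1);  °P = 259 − 259/SG_t;  cells = rate·(V+V_w)·°P
V_w = 24.6·((1.091−1)/(1.046−1)−1) = 24.0652
V_final = 24.6 + 24.0652 = 48.6652
°P = 259 − 259/1.046 = 11.3901
cells = 0.95·48.6652·11.3901

526.5846 billion cells


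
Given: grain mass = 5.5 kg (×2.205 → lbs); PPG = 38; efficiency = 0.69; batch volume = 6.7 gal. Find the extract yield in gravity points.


points = lbs × PPG × eff / vol
lbs = 5.5 × 2.205 = 12.1275
points = 12.1275 × 38 × 0.69 / 6.7

47.4602 points


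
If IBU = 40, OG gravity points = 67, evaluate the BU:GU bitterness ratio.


BU:GU = IBU / OG_points
BU:GU = 40 / 67

0.5970


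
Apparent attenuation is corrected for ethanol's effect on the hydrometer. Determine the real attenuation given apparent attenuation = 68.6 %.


RA = AA · 0.8192
RA = 68.6 · 0.8192

56.1971 %


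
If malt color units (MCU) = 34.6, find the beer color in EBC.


SRM = 1.4922·MCU^0.6859;  EBC = SRM·1.97
SRM = 1.4922·34.6^0.6859 = 16.9621
EBC = 16.9621·1.97

33.4153 EBC


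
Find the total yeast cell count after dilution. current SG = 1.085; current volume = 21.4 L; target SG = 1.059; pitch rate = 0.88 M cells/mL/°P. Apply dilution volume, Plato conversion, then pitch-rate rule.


V_w = V·((SG_c−1)/(SG_t−1)−1);  °P = 259 − 259/SG_t;  cells = rate·(V+V_w)·°P
V_w = 21.4·((1.085−1)/(1.059−1)−1) = 9.4305
V_final = 21.4 + 9.4305 = 30.8305
°P = 259 − 259/1.059 = 14.4297
cells = 0.88·30.8305·14.4297

391.4886 billion cells


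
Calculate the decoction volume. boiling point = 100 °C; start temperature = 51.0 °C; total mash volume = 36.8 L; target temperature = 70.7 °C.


V_dec = V_total·(T_target − T_start)/(T_boil − T_start)
V_dec = 36.8·(70.7 − 51.0)/(100 − 51.0)

14.7951 L


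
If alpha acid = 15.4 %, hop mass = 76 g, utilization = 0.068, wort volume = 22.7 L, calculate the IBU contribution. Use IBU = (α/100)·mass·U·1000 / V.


IBU = (15.4/100)·76·0.068·1000 / 22.7

35.0604 IBU


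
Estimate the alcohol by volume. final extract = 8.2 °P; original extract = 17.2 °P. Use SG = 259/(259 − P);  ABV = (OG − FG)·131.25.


OG = 259/(259 − 17.2) = 1.0711
FG = 259/(259 − 8.2) = 1.0327
ABV = (1.0711 − 1.0327)·131.25

5.0450 % ABV


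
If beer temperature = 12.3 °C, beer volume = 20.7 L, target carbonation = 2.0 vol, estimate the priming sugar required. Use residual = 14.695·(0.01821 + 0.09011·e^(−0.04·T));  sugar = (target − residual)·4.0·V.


residual = 14.695·(0.01821 + 0.09011·e^(−0.04·12.3)) = 1.0772
sugar = (2.0 − 1.0772)·4.0·20.7

76.4083 g


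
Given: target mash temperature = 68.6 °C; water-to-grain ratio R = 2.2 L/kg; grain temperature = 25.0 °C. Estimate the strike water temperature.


T_strike = (0.41/R)·(T_mash − T_grain) + T_mash
T_strike = (0.41/2.2)·(68.6 − 25.0) + 68.6

76.7255 °C


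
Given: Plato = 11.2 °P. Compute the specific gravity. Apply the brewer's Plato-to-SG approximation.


SG = 259/(259 − P)
SG = 259/(259 − 11.2)

1.0452


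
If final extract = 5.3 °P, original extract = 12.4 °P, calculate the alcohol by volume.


SG = 259/(259 − P);  ABV = (OG − FG)·131.25
OG = 259/(259 − 12.4) = 1.0503
FG = 259/(259 − 5.3) = 1.0209
ABV = (1.0503 − 1.0209)·131.25

3.8578 % ABV


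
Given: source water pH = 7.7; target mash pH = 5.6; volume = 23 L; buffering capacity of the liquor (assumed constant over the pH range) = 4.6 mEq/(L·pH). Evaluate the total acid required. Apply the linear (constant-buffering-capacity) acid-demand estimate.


acid = buffering capacity · (pH_source − pH_target) · V
acid = 4.6 · (7.7 − 5.6) · 23

222.1800 mEq


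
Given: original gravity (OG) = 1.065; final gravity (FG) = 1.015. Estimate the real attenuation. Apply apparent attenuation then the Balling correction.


AA = (OG−FG)/(OG−1)·100;  RA = AA·0.8192
AA = (1.065 − 1.015)/(1.065 − 1)·100 = 76.9231
RA = 76.9231·0.8192

63.0154 %


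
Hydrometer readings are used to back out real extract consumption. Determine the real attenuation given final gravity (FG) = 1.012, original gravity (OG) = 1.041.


AA = (OG−FG)/(OG−1)·100;  RA = AA·0.8192
AA = (1.041 − 1.012)/(1.041 − 1)·100 = 70.7317
RA = 70.7317·0.8192

57.9434 %


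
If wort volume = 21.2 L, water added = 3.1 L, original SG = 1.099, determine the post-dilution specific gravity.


SG_new = 1 + (SG_old − 1)·V_old/(V_old + V_water)
pts = (1.099 − 1)·1000·21.2/(21.2 + 3.1) = 86.3704
SG_new = 1 + 86.3704/1000

1.0864


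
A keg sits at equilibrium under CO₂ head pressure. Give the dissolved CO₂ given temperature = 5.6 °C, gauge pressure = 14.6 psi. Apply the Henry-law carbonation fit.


vols = (P + 14.695)·(0.01821 + 0.09011·e^(−0.04·T))
vols = (14.6 + 14.695)·(0.01821 + 0.09011·e^(−0.04·5.6))

2.6435 volumes


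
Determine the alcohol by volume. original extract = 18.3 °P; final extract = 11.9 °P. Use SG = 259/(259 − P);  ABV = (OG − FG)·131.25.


OG = 259/(259 − 18.3) = 1.0760
FG = 259/(259 − 11.9) = 1.0482
ABV = (1.0760 − 1.0482)·131.25

3.6579 % ABV


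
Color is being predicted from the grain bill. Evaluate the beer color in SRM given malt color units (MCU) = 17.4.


SRM = 1.4922 · MCU^0.6859
SRM = 1.4922 · 17.4^0.6859

10.5857 SRM


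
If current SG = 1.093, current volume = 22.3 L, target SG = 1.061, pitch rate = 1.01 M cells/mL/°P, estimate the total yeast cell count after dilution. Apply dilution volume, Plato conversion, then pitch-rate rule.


V_w = V·((SG_c−1)/(SG_t−1)−1);  °P = 259 − 259/SG_t;  cells = rate·(V+V_w)·°P
V_w = 22.3·((1.093−1)/(1.061−1)−1) = 11.6984
V_final = 22.3 + 11.6984 = 33.9984
°P = 259 − 259/1.061 = 14.8907
cells = 1.01·33.9984·14.8907

511.3209 billion cells


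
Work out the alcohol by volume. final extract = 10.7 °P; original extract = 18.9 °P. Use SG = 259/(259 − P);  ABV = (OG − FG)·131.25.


OG = 259/(259 − 18.9) = 1.0787
FG = 259/(259 − 10.7) = 1.0431
ABV = (1.0787 − 1.0431)·131.25

4.6757 % ABV


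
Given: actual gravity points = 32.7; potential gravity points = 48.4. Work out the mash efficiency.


efficiency = actual / potential × 100
efficiency = 32.7 / 48.4 × 100

67.5620 %


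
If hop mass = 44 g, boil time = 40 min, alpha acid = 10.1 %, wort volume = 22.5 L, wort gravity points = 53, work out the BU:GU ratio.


U = 1.65·0.000125^(GP/1000)·(1−e^(−0.04t))/4.15;  IBU = (α/100)·m·U·1000/V;  BU:GU = IBU/GP
U = 1.65·0.000125^(53/1000)·(1−e^(−0.04·40))/4.15 = 0.1971
IBU = (10.1/100)·44·0.1971·1000/22.5 = 38.9245
BU:GU = 38.9245/53

0.7344


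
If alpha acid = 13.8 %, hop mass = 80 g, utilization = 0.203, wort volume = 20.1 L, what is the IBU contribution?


IBU = (α/100)·mass·U·1000 / V
IBU = (13.8/100)·80·0.203·1000 / 20.1

111.4985 IBU


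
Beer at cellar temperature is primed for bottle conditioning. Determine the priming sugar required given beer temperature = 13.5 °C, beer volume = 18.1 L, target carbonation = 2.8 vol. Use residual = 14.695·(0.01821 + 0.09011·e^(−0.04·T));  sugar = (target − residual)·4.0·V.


residual = 14.695·(0.01821 + 0.09011·e^(−0.04·13.5)) = 1.0393
sugar = (2.8 − 1.0393)·4.0·18.1

127.4782 g


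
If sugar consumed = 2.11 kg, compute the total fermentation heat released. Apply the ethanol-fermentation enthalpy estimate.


Q = m_sugar · 590 kJ/kg
Q = 2.11 · 590

1244.9000 kJ


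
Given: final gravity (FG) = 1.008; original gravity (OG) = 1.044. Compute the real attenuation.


AA = (OG−FG)/(OG−1)·100;  RA = AA·0.8192
AA = (1.044 − 1.008)/(1.044 − 1)·100 = 81.8182
RA = 81.8182·0.8192

67.0255 %


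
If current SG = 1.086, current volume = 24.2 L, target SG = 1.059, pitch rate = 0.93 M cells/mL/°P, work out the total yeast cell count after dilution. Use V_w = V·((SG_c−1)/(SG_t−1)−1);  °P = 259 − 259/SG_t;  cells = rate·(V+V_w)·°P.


V_w = 24.2·((1.086−1)/(1.059−1)−1) = 11.0746
V_final = 24.2 + 11.0746 = 35.2746
°P = 259 − 259/1.059 = 14.4297
cells = 0.93·35.2746·14.4297

473.3698 billion cells


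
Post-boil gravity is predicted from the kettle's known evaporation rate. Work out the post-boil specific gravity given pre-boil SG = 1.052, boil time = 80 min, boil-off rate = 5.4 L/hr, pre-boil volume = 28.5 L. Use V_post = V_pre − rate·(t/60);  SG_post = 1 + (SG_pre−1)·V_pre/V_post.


V_post = 28.5 − 5.4·(80/60) = 21.3000
SG_post = 1 + (1.052 − 1)·28.5/21.3000

1.0696


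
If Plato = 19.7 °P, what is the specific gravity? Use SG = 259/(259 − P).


SG = 259/(259 − 19.7)

1.0823


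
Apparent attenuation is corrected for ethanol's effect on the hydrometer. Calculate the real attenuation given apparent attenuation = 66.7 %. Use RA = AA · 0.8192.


RA = 66.7 · 0.8192

54.6406 %


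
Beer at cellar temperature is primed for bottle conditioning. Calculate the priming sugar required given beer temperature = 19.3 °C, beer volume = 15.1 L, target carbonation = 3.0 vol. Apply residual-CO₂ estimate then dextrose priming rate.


residual = 14.695·(0.01821 + 0.09011·e^(−0.04·T));  sugar = (target − residual)·4.0·V
residual = 14.695·(0.01821 + 0.09011·e^(−0.04·19.3)) = 0.8795
sugar = (3.0 − 0.8795)·4.0·15.1

128.0796 g


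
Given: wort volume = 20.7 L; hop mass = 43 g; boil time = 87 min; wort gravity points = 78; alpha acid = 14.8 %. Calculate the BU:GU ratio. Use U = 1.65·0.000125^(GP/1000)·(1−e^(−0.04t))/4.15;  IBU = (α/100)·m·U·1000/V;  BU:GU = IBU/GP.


U = 1.65·0.000125^(78/1000)·(1−e^(−0.04·87))/4.15 = 0.1912
IBU = (14.8/100)·43·0.1912·1000/20.7 = 58.7712
BU:GU = 58.7712/78

0.7535


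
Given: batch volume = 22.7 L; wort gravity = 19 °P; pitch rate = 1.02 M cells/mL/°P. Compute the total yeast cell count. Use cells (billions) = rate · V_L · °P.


cells = 1.02 · 22.7 · 19

439.9260 billion cells


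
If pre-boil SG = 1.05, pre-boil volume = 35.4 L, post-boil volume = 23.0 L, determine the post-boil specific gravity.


SG_post = 1 + (SG_pre − 1)·V_pre/V_post
pts_pre = (1.05 − 1)·1000 = 50.0000
pts_post = 50.0000·35.4/23.0 = 76.9565
SG_post = 1 + 76.9565/1000

1.0770


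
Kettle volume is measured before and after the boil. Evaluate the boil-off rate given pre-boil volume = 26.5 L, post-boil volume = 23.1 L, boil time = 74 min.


rate = (V_pre − V_post) / (t_min/60)
rate = (26.5 − 23.1) / (74/60)

2.7568 L/hr


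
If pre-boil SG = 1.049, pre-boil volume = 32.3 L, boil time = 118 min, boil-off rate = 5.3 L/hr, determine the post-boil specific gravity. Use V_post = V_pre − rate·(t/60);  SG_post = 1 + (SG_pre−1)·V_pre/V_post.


V_post = 32.3 − 5.3·(118/60) = 21.8767
SG_post = 1 + (1.049 − 1)·32.3/21.8767

1.0723


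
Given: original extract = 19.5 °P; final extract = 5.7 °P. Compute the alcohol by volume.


SG = 259/(259 − P);  ABV = (OG − FG)·131.25
OG = 259/(259 − 19.5) = 1.0814
FG = 259/(259 − 5.7) = 1.0225
ABV = (1.0814 − 1.0225)·131.25

7.7328 % ABV


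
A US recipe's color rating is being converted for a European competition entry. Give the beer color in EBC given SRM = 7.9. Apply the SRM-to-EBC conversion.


EBC = SRM · 1.97
EBC = 7.9 · 1.97

15.5630 EBC


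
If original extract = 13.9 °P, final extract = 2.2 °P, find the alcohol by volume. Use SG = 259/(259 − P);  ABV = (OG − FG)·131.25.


OG = 259/(259 − 13.9) = 1.0567
FG = 259/(259 − 2.2) = 1.0086
ABV = (1.0567 − 1.0086)·131.25

6.3190 % ABV


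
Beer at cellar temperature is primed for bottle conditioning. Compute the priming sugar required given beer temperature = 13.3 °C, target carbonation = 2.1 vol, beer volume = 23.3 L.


residual = 14.695·(0.01821 + 0.09011·e^(−0.04·T));  sugar = (target − residual)·4.0·V
residual = 14.695·(0.01821 + 0.09011·e^(−0.04·13.3)) = 1.0454
sugar = (2.1 − 1.0454)·4.0·23.3

98.2841 g


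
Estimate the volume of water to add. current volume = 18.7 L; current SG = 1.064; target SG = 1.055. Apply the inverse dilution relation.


V_water = V·((SG_curr − 1)/(SG_target − 1) − 1)
V_water = 18.7·((1.064 − 1)/(1.055 − 1) − 1)

3.0600 L


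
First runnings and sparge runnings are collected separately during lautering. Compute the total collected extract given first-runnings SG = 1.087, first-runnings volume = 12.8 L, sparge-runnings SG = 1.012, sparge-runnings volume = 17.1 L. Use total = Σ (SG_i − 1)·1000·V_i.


first = (1.087 − 1)·1000·12.8 = 1113.6000
sparge = (1.012 − 1)·1000·17.1 = 205.2000
total = 1113.6000 + 205.2000

1318.8000 gravity·L


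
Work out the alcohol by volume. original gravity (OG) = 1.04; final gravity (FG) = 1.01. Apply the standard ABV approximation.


ABV = (OG − FG) · 131.25
ABV = (1.04 − 1.01) · 131.25

3.9375 % ABV


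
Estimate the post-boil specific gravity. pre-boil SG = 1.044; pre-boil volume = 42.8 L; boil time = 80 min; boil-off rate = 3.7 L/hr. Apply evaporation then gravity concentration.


V_post = V_pre − rate·(t/60);  SG_post = 1 + (SG_pre−1)·V_pre/V_post
V_post = 42.8 − 3.7·(80/60) = 37.8667
SG_post = 1 + (1.044 − 1)·42.8/37.8667

1.0497


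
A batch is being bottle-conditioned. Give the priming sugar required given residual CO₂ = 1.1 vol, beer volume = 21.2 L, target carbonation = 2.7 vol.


sugar = (target − residual)·4.0·V
sugar = (2.7 − 1.1)·4.0·21.2

135.6800 g


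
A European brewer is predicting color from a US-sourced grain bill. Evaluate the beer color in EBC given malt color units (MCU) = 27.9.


SRM = 1.4922·MCU^0.6859;  EBC = SRM·1.97
SRM = 1.4922·27.9^0.6859 = 14.6341
EBC = 14.6341·1.97

28.8292 EBC


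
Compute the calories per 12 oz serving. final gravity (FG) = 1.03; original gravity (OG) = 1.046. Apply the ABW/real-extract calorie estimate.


ABW = (OG−FG)·131.25·0.79/FG;  °P = 259 − 259/SG (for OG→OE and FG→AE);  RE = 0.1808·OE + 0.8192·AE;  Cal = (6.9·ABW + 4·(RE−0.1))·FG·3.55
ABW = (1.046 − 1.03)·131.25·0.79/1.03 = 1.6107
OE = 259 − 259/1.046 = 11.3901 °P
AE = 259 − 259/1.03 = 7.5437 °P
RE = 0.1808·11.3901 + 0.8192·7.5437 = 8.2391 °P
Cal = (6.9·1.6107 + 4·(8.2391−0.1))·1.03·3.55

159.6799 kcal


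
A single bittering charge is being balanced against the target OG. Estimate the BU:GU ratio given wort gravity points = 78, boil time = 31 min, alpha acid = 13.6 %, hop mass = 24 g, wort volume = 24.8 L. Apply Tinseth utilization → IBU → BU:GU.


U = 1.65·0.000125^(GP/1000)·(1−e^(−0.04t))/4.15;  IBU = (α/100)·m·U·1000/V;  BU:GU = IBU/GP
U = 1.65·0.000125^(78/1000)·(1−e^(−0.04·31))/4.15 = 0.1402
IBU = (13.6/100)·24·0.1402·1000/24.8 = 18.4471
BU:GU = 18.4471/78

0.2365


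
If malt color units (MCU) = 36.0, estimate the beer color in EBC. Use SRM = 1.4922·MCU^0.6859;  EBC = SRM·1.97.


SRM = 1.4922·36.0^0.6859 = 17.4299
EBC = 17.4299·1.97

34.3369 EBC


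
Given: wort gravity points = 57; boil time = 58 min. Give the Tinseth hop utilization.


U = 1.65·0.000125^(GP/1000) · (1 − e^(−0.04·t))/4.15
bigness = 1.65·0.000125^(57/1000) = 0.9886
boil_factor = (1 − e^(−0.04·58))/4.15 = 0.2173
U = 0.9886 · 0.2173

0.2148


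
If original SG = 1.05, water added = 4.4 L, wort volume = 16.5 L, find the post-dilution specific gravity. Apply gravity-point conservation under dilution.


SG_new = 1 + (SG_old − 1)·V_old/(V_old + V_water)
pts = (1.05 − 1)·1000·16.5/(16.5 + 4.4) = 39.4737
SG_new = 1 + 39.4737/1000

1.0395


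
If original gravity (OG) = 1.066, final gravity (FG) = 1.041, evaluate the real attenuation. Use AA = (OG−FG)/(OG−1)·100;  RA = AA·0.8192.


AA = (1.066 − 1.041)/(1.066 − 1)·100 = 37.8788
RA = 37.8788·0.8192

31.0303 %


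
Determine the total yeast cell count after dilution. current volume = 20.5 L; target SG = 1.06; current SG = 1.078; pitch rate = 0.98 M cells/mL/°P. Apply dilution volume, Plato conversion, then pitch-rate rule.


V_w = V·((SG_c−1)/(SG_t−1)−1);  °P = 259 − 259/SG_t;  cells = rate·(V+V_w)·°P
V_w = 20.5·((1.078−1)/(1.06−1)−1) = 6.1500
V_final = 20.5 + 6.1500 = 26.6500
°P = 259 − 259/1.06 = 14.6604
cells = 0.98·26.6500·14.6604

382.8851 billion cells


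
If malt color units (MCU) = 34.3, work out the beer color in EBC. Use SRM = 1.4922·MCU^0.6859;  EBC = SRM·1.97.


SRM = 1.4922·34.3^0.6859 = 16.8611
EBC = 16.8611·1.97

33.2163 EBC


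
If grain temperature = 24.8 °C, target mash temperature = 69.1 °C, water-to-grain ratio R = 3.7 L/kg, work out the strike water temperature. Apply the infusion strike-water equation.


T_strike = (0.41/R)·(T_mash − T_grain) + T_mash
T_strike = (0.41/3.7)·(69.1 − 24.8) + 69.1

74.0089 °C


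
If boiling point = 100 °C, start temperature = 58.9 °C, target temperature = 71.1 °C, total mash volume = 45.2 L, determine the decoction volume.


V_dec = V_total·(T_target − T_start)/(T_boil − T_start)
V_dec = 45.2·(71.1 − 58.9)/(100 − 58.9)

13.4170 L


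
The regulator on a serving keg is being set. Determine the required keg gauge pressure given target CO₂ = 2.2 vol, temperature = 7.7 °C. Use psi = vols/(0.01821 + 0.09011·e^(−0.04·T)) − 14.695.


psi = 2.2/(0.01821 + 0.09011·e^(−0.04·7.7)) − 14.695

11.3611 psi


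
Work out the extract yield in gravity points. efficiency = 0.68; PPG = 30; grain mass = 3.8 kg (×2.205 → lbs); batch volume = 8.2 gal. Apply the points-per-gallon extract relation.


points = lbs × PPG × eff / vol
lbs = 3.8 × 2.205 = 8.3790
points = 8.3790 × 30 × 0.68 / 8.2

20.8453 points


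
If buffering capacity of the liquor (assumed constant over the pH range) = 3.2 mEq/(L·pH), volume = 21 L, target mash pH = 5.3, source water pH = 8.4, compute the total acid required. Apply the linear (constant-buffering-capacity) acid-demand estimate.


acid = buffering capacity · (pH_source − pH_target) · V
acid = 3.2 · (8.4 − 5.3) · 21

208.3200 mEq


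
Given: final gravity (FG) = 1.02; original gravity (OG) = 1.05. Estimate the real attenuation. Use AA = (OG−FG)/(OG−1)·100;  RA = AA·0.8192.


AA = (1.05 − 1.02)/(1.05 − 1)·100 = 60.0000
RA = 60.0000·0.8192

49.1520 %


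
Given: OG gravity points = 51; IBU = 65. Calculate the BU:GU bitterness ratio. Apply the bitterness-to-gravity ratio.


BU:GU = IBU / OG_points
BU:GU = 65 / 51

1.2745


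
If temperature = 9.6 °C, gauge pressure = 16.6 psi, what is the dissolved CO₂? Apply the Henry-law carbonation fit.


vols = (P + 14.695)·(0.01821 + 0.09011·e^(−0.04·T))
vols = (16.6 + 14.695)·(0.01821 + 0.09011·e^(−0.04·9.6))

2.4907 volumes


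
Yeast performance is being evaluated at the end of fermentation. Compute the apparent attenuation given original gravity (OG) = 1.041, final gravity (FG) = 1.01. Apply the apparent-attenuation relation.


AA = (OG − FG)/(OG − 1) · 100
AA = (1.041 − 1.01)/(1.041 − 1) · 100

75.6098 %


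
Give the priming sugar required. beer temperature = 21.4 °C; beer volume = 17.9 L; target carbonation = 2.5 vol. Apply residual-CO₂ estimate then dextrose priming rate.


residual = 14.695·(0.01821 + 0.09011·e^(−0.04·T));  sugar = (target − residual)·4.0·V
residual = 14.695·(0.01821 + 0.09011·e^(−0.04·21.4)) = 0.8302
sugar = (2.5 − 0.8302)·4.0·17.9

119.5592 g


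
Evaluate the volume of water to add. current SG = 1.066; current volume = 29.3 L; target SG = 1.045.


V_water = V·((SG_curr − 1)/(SG_target − 1) − 1)
V_water = 29.3·((1.066 − 1)/(1.045 − 1) − 1)

13.6733 L


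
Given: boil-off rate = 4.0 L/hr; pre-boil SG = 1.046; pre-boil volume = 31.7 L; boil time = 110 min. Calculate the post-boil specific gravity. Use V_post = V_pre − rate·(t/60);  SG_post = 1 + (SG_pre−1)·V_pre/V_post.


V_post = 31.7 − 4.0·(110/60) = 24.3667
SG_post = 1 + (1.046 − 1)·31.7/24.3667

1.0598


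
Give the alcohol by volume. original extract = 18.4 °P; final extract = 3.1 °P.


SG = 259/(259 − P);  ABV = (OG − FG)·131.25
OG = 259/(259 − 18.4) = 1.0765
FG = 259/(259 − 3.1) = 1.0121
ABV = (1.0765 − 1.0121)·131.25

8.4474 % ABV


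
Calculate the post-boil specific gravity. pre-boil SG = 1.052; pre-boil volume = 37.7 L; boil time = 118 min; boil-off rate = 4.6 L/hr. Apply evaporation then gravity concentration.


V_post = V_pre − rate·(t/60);  SG_post = 1 + (SG_pre−1)·V_pre/V_post
V_post = 37.7 − 4.6·(118/60) = 28.6533
SG_post = 1 + (1.052 − 1)·37.7/28.6533

1.0684


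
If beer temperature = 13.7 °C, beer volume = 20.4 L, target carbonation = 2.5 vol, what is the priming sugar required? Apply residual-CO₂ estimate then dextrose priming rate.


residual = 14.695·(0.01821 + 0.09011·e^(−0.04·T));  sugar = (target − residual)·4.0·V
residual = 14.695·(0.01821 + 0.09011·e^(−0.04·13.7)) = 1.0331
sugar = (2.5 − 1.0331)·4.0·20.4

119.6988 g


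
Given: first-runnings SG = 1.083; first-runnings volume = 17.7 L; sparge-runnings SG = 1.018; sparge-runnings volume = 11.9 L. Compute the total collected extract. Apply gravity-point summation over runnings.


total = Σ (SG_i − 1)·1000·V_i
first = (1.083 − 1)·1000·17.7 = 1469.1000
sparge = (1.018 − 1)·1000·11.9 = 214.2000
total = 1469.1000 + 214.2000

1683.3000 gravity·L


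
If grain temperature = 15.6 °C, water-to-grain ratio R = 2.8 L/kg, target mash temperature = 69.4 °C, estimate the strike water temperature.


T_strike = (0.41/R)·(T_mash − T_grain) + T_mash
T_strike = (0.41/2.8)·(69.4 − 15.6) + 69.4

77.2779 °C


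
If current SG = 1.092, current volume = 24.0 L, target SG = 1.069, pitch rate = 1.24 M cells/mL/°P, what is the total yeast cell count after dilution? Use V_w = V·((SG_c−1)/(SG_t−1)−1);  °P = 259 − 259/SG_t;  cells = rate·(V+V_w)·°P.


V_w = 24.0·((1.092−1)/(1.069−1)−1) = 8.0000
V_final = 24.0 + 8.0000 = 32.0000
°P = 259 − 259/1.069 = 16.7175
cells = 1.24·32.0000·16.7175

663.3501 billion cells


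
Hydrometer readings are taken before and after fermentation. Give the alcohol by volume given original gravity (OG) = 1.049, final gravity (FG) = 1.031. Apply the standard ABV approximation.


ABV = (OG − FG) · 131.25
ABV = (1.049 − 1.031) · 131.25

2.3625 % ABV


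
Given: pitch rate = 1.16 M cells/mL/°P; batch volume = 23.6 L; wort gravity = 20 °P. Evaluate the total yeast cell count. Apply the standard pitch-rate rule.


cells (billions) = rate · V_L · °P
cells = 1.16 · 23.6 · 20

547.5200 billion cells


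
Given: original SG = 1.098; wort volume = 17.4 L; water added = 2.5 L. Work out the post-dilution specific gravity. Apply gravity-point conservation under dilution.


SG_new = 1 + (SG_old − 1)·V_old/(V_old + V_water)
pts = (1.098 − 1)·1000·17.4/(17.4 + 2.5) = 85.6884
SG_new = 1 + 85.6884/1000

1.0857


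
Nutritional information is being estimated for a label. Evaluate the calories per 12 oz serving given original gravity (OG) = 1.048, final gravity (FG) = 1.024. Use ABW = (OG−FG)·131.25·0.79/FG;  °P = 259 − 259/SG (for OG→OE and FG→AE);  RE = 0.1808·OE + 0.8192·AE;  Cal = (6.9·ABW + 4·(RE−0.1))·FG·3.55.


ABW = (1.048 − 1.024)·131.25·0.79/1.024 = 2.4302
OE = 259 − 259/1.048 = 11.8626 °P
AE = 259 − 259/1.024 = 6.0703 °P
RE = 0.1808·11.8626 + 0.8192·6.0703 = 7.1176 °P
Cal = (6.9·2.4302 + 4·(7.1176−0.1))·1.024·3.55

162.9967 kcal


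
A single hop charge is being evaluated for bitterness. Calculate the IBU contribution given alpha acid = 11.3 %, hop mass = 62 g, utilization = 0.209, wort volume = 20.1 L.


IBU = (α/100)·mass·U·1000 / V
IBU = (11.3/100)·62·0.209·1000 / 20.1

72.8485 IBU


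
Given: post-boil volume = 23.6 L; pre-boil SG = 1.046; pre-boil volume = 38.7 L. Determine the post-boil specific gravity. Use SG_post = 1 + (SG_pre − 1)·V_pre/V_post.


pts_pre = (1.046 − 1)·1000 = 46.0000
pts_post = 46.0000·38.7/23.6 = 75.4322
SG_post = 1 + 75.4322/1000

1.0754


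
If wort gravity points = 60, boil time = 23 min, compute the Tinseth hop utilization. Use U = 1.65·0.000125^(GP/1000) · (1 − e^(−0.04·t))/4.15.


bigness = 1.65·0.000125^(60/1000) = 0.9623
boil_factor = (1 − e^(−0.04·23))/4.15 = 0.1449
U = 0.9623 · 0.1449

0.1395


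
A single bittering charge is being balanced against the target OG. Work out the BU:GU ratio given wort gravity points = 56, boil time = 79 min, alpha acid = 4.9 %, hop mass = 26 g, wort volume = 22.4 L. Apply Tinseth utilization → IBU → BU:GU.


U = 1.65·0.000125^(GP/1000)·(1−e^(−0.04t))/4.15;  IBU = (α/100)·m·U·1000/V;  BU:GU = IBU/GP
U = 1.65·0.000125^(56/1000)·(1−e^(−0.04·79))/4.15 = 0.2302
IBU = (4.9/100)·26·0.2302·1000/22.4 = 13.0905
BU:GU = 13.0905/56

0.2338


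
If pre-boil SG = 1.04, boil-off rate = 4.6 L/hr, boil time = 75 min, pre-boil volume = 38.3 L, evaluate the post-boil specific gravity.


V_post = V_pre − rate·(t/60);  SG_post = 1 + (SG_pre−1)·V_pre/V_post
V_post = 38.3 − 4.6·(75/60) = 32.5500
SG_post = 1 + (1.04 − 1)·38.3/32.5500

1.0471


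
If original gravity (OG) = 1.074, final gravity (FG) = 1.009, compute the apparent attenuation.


AA = (OG − FG)/(OG − 1) · 100
AA = (1.074 − 1.009)/(1.074 − 1) · 100

87.8378 %


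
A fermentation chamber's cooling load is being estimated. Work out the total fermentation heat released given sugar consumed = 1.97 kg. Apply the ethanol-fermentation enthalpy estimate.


Q = m_sugar · 590 kJ/kg
Q = 1.97 · 590

1162.3000 kJ


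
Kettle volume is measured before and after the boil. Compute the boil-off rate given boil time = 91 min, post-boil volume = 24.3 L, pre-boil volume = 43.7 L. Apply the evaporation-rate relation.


rate = (V_pre − V_post) / (t_min/60)
rate = (43.7 − 24.3) / (91/60)

12.7912 L/hr


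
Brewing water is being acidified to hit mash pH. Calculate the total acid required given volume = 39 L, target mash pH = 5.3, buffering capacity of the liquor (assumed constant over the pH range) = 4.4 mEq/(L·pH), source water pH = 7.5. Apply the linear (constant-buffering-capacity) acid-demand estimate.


acid = buffering capacity · (pH_source − pH_target) · V
acid = 4.4 · (7.5 − 5.3) · 39

377.5200 mEq


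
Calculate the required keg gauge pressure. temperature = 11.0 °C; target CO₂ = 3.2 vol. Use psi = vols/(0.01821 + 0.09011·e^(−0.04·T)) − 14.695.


psi = 3.2/(0.01821 + 0.09011·e^(−0.04·11.0)) − 14.695

27.2754 psi


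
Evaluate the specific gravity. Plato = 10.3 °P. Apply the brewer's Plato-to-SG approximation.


SG = 259/(259 − P)
SG = 259/(259 − 10.3)

1.0414


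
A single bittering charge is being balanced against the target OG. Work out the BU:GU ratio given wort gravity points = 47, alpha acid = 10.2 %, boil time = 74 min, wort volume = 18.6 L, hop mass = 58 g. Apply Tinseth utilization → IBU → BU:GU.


U = 1.65·0.000125^(GP/1000)·(1−e^(−0.04t))/4.15;  IBU = (α/100)·m·U·1000/V;  BU:GU = IBU/GP
U = 1.65·0.000125^(47/1000)·(1−e^(−0.04·74))/4.15 = 0.2471
IBU = (10.2/100)·58·0.2471·1000/18.6 = 78.5954
BU:GU = 78.5954/47

1.6722


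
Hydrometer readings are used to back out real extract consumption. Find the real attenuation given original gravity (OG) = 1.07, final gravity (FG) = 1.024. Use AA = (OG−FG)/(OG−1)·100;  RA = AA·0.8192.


AA = (1.07 − 1.024)/(1.07 − 1)·100 = 65.7143
RA = 65.7143·0.8192

53.8331 %


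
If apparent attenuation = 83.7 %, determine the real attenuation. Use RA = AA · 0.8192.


RA = 83.7 · 0.8192

68.5670 %


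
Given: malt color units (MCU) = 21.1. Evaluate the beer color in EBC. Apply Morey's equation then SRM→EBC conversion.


SRM = 1.4922·MCU^0.6859;  EBC = SRM·1.97
SRM = 1.4922·21.1^0.6859 = 12.0824
EBC = 12.0824·1.97

23.8023 EBC


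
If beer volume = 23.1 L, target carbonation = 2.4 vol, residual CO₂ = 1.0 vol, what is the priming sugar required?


sugar = (target − residual)·4.0·V
sugar = (2.4 − 1.0)·4.0·23.1

129.3600 g


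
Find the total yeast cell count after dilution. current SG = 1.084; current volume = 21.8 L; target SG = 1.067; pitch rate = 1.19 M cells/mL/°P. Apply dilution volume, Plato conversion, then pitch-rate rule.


V_w = V·((SG_c−1)/(SG_t−1)−1);  °P = 259 − 259/SG_t;  cells = rate·(V+V_w)·°P
V_w = 21.8·((1.084−1)/(1.067−1)−1) = 5.5313
V_final = 21.8 + 5.5313 = 27.3313
°P = 259 − 259/1.067 = 16.2634
cells = 1.19·27.3313·16.2634

528.9542 billion cells


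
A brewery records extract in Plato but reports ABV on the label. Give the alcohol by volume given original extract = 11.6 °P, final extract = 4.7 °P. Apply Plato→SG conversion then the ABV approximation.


SG = 259/(259 − P);  ABV = (OG − FG)·131.25
OG = 259/(259 − 11.6) = 1.0469
FG = 259/(259 − 4.7) = 1.0185
ABV = (1.0469 − 1.0185)·131.25

3.7282 % ABV


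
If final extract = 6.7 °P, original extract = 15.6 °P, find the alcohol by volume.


SG = 259/(259 − P);  ABV = (OG − FG)·131.25
OG = 259/(259 − 15.6) = 1.0641
FG = 259/(259 − 6.7) = 1.0266
ABV = (1.0641 − 1.0266)·131.25

4.9266 % ABV


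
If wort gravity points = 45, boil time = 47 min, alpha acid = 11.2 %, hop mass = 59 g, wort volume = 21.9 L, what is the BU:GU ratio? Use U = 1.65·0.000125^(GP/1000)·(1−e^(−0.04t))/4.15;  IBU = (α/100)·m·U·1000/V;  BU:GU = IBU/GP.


U = 1.65·0.000125^(45/1000)·(1−e^(−0.04·47))/4.15 = 0.2248
IBU = (11.2/100)·59·0.2248·1000/21.9 = 67.8448
BU:GU = 67.8448/45

1.5077


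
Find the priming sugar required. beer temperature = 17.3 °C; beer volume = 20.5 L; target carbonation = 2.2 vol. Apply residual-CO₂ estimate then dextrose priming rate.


residual = 14.695·(0.01821 + 0.09011·e^(−0.04·T));  sugar = (target − residual)·4.0·V
residual = 14.695·(0.01821 + 0.09011·e^(−0.04·17.3)) = 0.9304
sugar = (2.2 − 0.9304)·4.0·20.5

104.1040 g


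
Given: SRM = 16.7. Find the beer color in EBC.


EBC = SRM · 1.97
EBC = 16.7 · 1.97

32.8990 EBC


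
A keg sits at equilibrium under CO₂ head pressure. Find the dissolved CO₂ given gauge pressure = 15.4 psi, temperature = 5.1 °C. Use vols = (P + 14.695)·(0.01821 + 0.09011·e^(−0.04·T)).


vols = (15.4 + 14.695)·(0.01821 + 0.09011·e^(−0.04·5.1))

2.7595 volumes


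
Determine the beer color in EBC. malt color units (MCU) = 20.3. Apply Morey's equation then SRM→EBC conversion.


SRM = 1.4922·MCU^0.6859;  EBC = SRM·1.97
SRM = 1.4922·20.3^0.6859 = 11.7663
EBC = 11.7663·1.97

23.1795 EBC


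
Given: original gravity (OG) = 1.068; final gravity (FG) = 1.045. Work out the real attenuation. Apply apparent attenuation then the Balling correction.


AA = (OG−FG)/(OG−1)·100;  RA = AA·0.8192
AA = (1.068 − 1.045)/(1.068 − 1)·100 = 33.8235
RA = 33.8235·0.8192

27.7082 %


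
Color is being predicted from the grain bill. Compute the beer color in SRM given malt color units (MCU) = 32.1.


SRM = 1.4922 · MCU^0.6859
SRM = 1.4922 · 32.1^0.6859

16.1116 SRM


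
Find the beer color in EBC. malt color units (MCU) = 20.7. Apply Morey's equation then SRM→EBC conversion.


SRM = 1.4922·MCU^0.6859;  EBC = SRM·1.97
SRM = 1.4922·20.7^0.6859 = 11.9248
EBC = 11.9248·1.97

23.4919 EBC


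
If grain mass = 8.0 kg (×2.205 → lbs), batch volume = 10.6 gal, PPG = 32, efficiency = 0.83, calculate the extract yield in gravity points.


points = lbs × PPG × eff / vol
lbs = 8.0 × 2.205 = 17.6400
points = 17.6400 × 32 × 0.83 / 10.6

44.1998 points


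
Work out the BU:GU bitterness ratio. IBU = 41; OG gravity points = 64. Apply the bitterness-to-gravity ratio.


BU:GU = IBU / OG_points
BU:GU = 41 / 64

0.6406


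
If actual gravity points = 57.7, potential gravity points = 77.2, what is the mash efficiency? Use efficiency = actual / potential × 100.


efficiency = 57.7 / 77.2 × 100

74.7409 %


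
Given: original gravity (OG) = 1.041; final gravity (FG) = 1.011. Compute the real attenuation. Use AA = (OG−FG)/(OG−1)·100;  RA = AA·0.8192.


AA = (1.041 − 1.011)/(1.041 − 1)·100 = 73.1707
RA = 73.1707·0.8192

59.9415 %


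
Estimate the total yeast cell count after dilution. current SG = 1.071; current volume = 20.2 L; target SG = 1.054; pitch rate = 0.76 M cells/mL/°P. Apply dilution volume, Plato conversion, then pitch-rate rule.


V_w = V·((SG_c−1)/(SG_t−1)−1);  °P = 259 − 259/SG_t;  cells = rate·(V+V_w)·°P
V_w = 20.2·((1.071−1)/(1.054−1)−1) = 6.3593
V_final = 20.2 + 6.3593 = 26.5593
°P = 259 − 259/1.054 = 13.2694
cells = 0.76·26.5593·13.2694

267.8443 billion cells


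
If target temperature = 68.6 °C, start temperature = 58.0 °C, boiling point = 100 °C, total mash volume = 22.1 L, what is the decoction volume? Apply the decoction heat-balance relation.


V_dec = V_total·(T_target − T_start)/(T_boil − T_start)
V_dec = 22.1·(68.6 − 58.0)/(100 − 58.0)

5.5776 L


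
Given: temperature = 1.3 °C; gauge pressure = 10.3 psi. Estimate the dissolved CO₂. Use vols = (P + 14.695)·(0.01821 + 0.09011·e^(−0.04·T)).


vols = (10.3 + 14.695)·(0.01821 + 0.09011·e^(−0.04·1.3))

2.5933 volumes


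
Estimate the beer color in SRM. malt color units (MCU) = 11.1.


SRM = 1.4922 · MCU^0.6859
SRM = 1.4922 · 11.1^0.6859

7.7770 SRM


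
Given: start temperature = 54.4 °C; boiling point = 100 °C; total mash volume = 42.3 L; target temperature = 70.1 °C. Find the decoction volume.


V_dec = V_total·(T_target − T_start)/(T_boil − T_start)
V_dec = 42.3·(70.1 − 54.4)/(100 − 54.4)

14.5638 L


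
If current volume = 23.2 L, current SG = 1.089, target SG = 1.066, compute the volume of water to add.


V_water = V·((SG_curr − 1)/(SG_target − 1) − 1)
V_water = 23.2·((1.089 − 1)/(1.066 − 1) − 1)

8.0848 L


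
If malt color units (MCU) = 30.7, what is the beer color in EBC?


SRM = 1.4922·MCU^0.6859;  EBC = SRM·1.97
SRM = 1.4922·30.7^0.6859 = 15.6263
EBC = 15.6263·1.97

30.7837 EBC


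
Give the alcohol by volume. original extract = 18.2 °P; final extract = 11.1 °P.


SG = 259/(259 − P);  ABV = (OG − FG)·131.25
OG = 259/(259 − 18.2) = 1.0756
FG = 259/(259 − 11.1) = 1.0448
ABV = (1.0756 − 1.0448)·131.25

4.0432 % ABV


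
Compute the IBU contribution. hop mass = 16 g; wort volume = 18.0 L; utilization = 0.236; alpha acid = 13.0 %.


IBU = (α/100)·mass·U·1000 / V
IBU = (13.0/100)·16·0.236·1000 / 18.0

27.2711 IBU


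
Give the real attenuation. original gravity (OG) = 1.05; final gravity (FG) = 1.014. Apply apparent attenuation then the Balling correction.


AA = (OG−FG)/(OG−1)·100;  RA = AA·0.8192
AA = (1.05 − 1.014)/(1.05 − 1)·100 = 72.0000
RA = 72.0000·0.8192

58.9824 %


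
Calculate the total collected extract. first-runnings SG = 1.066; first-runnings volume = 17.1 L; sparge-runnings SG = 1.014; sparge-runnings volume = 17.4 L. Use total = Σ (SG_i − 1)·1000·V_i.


first = (1.066 − 1)·1000·17.1 = 1128.6000
sparge = (1.014 − 1)·1000·17.4 = 243.6000
total = 1128.6000 + 243.6000

1372.2000 gravity·L


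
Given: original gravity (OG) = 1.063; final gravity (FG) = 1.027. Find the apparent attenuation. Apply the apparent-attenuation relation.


AA = (OG − FG)/(OG − 1) · 100
AA = (1.063 − 1.027)/(1.063 − 1) · 100

57.1429 %


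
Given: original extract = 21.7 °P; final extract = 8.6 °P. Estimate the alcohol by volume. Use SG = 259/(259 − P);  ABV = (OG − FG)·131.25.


OG = 259/(259 − 21.7) = 1.0914
FG = 259/(259 − 8.6) = 1.0343
ABV = (1.0914 − 1.0343)·131.25

7.4944 % ABV


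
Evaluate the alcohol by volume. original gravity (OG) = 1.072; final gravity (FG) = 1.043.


ABV = (OG − FG) · 131.25
ABV = (1.072 − 1.043) · 131.25

3.8063 % ABV
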